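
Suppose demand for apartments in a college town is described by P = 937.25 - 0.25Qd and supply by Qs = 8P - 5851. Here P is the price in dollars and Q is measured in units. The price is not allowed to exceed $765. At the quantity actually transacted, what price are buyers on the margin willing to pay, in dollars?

Rearranging demand gives Qd = 3749 - 4P. Setting quantity demanded equal to quantity supplied, 3749 - 4P = 8P - 5851, gives P* = 800 and Q* = 549.
Since 765 < 800, the ceiling is binding.
At P = 765: Qd = 3749 - 4·765 = 689 and Qs = 8·765 - 5851 = 269.
Only 269 units reach the market. On the demand curve, the marginal buyer's willingness to pay at Q = 269 is (3749 - 269)/4 = 870.

870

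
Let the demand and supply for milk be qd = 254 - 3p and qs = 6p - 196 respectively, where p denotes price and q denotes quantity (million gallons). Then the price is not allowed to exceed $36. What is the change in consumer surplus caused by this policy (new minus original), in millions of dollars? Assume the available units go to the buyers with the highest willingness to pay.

In a free market, 254 - 3p = 6p - 196 gives the equilibrium p* = 50, q* = 104.
The ceiling of 36 is below the equilibrium price 50, so it binds.
At p = 36: qd = 254 - 3·36 = 146 and qs = 6·36 - 196 = 20.
Consumer surplus without the control is ½ · (254/3 - 50) · 104 = 5408/3.
With the ceiling, 20 units are sold at 36 (assume they go to the highest-value buyers). The demand price at q = 20 is 78, so CS = ½ · [(254/3 - 36) + (78 - 36)] · 20 = 2720/3.
Change in consumer surplus = 2720/3 - 5408/3 = -896.

-896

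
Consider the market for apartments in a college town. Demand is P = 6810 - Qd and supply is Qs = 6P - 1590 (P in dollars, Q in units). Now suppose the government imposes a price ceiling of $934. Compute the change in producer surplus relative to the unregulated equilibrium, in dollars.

-1279992

Rearranging demand gives Qd = 6810 - P. Without the control the market clears where 6810 - P = 6P - 1590, i.e. P* = 1200 and Q* = 5610.
Since 934 < 1200, the ceiling is binding.
At P = 934: Qd = 6810 - 934 = 5876 and Qs = 6·934 - 1590 = 4014.
Producer surplus without the control is ½ · (1200 - 265) · 5610 = 2622675.
With the ceiling, producers sell 4014 units at 934, so PS = ½ · (934 - 265) · 4014 = 1342683.
Change in producer surplus = 1342683 - 2622675 = -1279992.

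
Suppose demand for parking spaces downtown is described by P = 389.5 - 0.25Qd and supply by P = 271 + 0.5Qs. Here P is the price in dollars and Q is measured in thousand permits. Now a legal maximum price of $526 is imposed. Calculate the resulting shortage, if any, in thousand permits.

0

Rearranging demand gives Qd = 1558 - 4P; rearranging supply gives Qs = 2P - 542. Without the control the market clears where 1558 - 4P = 2P - 542, i.e. P* = 350 and Q* = 158.
The ceiling of 526 is above the equilibrium price 350, so it is not binding; the market clears at P* = 350, Q* = 158.
Since the control does not bind, there is no shortage.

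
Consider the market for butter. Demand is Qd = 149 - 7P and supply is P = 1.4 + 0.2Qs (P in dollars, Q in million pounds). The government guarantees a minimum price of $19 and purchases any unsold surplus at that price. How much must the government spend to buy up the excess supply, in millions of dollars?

Rearranging supply gives Qs = 5P - 7. In a free market, 149 - 7P = 5P - 7 gives the equilibrium P* = 13, Q* = 58.
Because the floor (19) lies above the market-clearing price, it is binding.
At P = 19: Qd = 149 - 7·19 = 16 and Qs = 5·19 - 7 = 88.
Surplus = Qs - Qd = 72.
Government expenditure = surplus × support price = 72 × 19 = 1368.

1368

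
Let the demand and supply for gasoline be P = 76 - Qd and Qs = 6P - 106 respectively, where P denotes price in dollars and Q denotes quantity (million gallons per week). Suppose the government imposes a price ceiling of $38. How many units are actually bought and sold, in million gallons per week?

50

Rearranging demand gives Qd = 76 - P. Setting quantity demanded equal to quantity supplied, 76 - P = 6P - 106, gives P* = 26 and Q* = 50.
Since 38 is above P* = 26, the ceiling does not bind and the free-market outcome prevails.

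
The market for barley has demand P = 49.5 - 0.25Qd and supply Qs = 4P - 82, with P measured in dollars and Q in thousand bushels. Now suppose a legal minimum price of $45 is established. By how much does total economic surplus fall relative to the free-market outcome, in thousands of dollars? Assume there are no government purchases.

Rearranging demand gives Qd = 198 - 4P. In a free market, 198 - 4P = 4P - 82 gives the equilibrium P* = 35, Q* = 58.
The floor of 45 is above the equilibrium price 35, so it binds.
At P = 45: Qd = 198 - 4·45 = 18 and Qs = 4·45 - 82 = 98.
Quantity traded falls to 18. At Q = 18 the demand price is (198 - 18)/4 = 45 and the supply price is (82 + 18)/4 = 25.
Deadweight loss = ½ · (45 - 25) · (58 - 18) = ½ · 20 · 40 = 400.

400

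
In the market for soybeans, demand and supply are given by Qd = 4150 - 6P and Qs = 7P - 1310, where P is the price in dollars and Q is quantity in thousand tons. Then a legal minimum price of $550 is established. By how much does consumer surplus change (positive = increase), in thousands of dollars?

Setting quantity demanded equal to quantity supplied, 4150 - 6P = 7P - 1310, gives P* = 420 and Q* = 1630.
Since 550 > 420, the floor is binding.
At P = 550: Qd = 4150 - 6·550 = 850 and Qs = 7·550 - 1310 = 2540.
Consumer surplus without the control is ½ · (2075/3 - 420) · 1630 = 664225/3.
With the floor, consumers buy 850 units at 550, so CS = ½ · (2075/3 - 550) · 850 = 180625/3.
Change in consumer surplus = 180625/3 - 664225/3 = -161200.

-161200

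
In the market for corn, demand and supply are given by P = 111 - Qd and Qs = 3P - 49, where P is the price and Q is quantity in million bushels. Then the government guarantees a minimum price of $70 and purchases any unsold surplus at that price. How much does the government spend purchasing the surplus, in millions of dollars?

Rearranging demand gives Qd = 111 - P. Equilibrium: 111 - P = 3P - 49, so 160 = 4P and P* = 40, Q* = 71.
The floor of 70 is above the equilibrium price 40, so it binds.
At P = 70: Qd = 111 - 70 = 41 and Qs = 3·70 - 49 = 161.
Surplus = Qs - Qd = 120.
Government expenditure = surplus × support price = 120 × 70 = 8400.

8400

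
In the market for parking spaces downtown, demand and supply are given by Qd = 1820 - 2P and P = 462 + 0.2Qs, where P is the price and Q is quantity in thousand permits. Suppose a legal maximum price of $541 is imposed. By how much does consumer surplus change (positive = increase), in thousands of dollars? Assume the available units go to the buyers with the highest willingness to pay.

4348.75

Rearranging supply gives Qs = 5P - 2310. Setting quantity demanded equal to quantity supplied, 1820 - 2P = 5P - 2310, gives P* = 590 and Q* = 640.
Because the ceiling (541) lies below the market-clearing price, it is binding.
At P = 541: Qd = 1820 - 2·541 = 738 and Qs = 5·541 - 2310 = 395.
Consumer surplus without the control is ½ · (910 - 590) · 640 = 102400.
With the ceiling, 395 units are sold at 541 (assume they go to the highest-value buyers). The demand price at Q = 395 is 712.5, so CS = ½ · [(910 - 541) + (712.5 - 541)] · 395 = 106748.75.
Change in consumer surplus = 106748.75 - 102400 = 4348.75.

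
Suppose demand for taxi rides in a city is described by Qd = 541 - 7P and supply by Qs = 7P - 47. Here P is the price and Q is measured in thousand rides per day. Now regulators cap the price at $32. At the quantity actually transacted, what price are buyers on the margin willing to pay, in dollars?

Without the control the market clears where 541 - 7P = 7P - 47, i.e. P* = 42 and Q* = 247.
The ceiling of 32 is below the equilibrium price 42, so it binds.
At P = 32: Qd = 541 - 7·32 = 317 and Qs = 7·32 - 47 = 177.
Only 177 units reach the market. On the demand curve, the marginal buyer's willingness to pay at Q = 177 is (541 - 177)/7 = 52.

52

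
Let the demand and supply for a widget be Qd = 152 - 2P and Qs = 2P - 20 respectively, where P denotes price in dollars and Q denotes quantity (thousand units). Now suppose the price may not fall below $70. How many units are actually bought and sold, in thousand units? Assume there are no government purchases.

12

Equilibrium: 152 - 2P = 2P - 20, so 172 = 4P and P* = 43, Q* = 66.
Since 70 > 43, the floor is binding.
At P = 70: Qd = 152 - 2·70 = 12 and Qs = 2·70 - 20 = 120.
The quantity actually transacted is the short side, demand: 12.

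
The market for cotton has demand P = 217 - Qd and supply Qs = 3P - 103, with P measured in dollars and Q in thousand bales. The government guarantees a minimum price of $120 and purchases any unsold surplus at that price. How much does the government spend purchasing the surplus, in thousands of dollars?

Rearranging demand gives Qd = 217 - P. Equilibrium: 217 - P = 3P - 103, so 320 = 4P and P* = 80, Q* = 137.
Because the floor (120) lies above the market-clearing price, it is binding.
At P = 120: Qd = 217 - 120 = 97 and Qs = 3·120 - 103 = 257.
Surplus = Qs - Qd = 160.
Government expenditure = surplus × support price = 160 × 120 = 19200.

19200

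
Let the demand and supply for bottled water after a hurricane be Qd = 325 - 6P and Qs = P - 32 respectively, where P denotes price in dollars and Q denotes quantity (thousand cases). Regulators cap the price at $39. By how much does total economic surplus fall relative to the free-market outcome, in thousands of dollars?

Equilibrium: 325 - 6P = P - 32, so 357 = 7P and P* = 51, Q* = 19.
Because the ceiling (39) lies below the market-clearing price, it is binding.
At P = 39: Qd = 325 - 6·39 = 91 and Qs = 39 - 32 = 7.
Quantity traded falls to 7. At Q = 7 the demand price is (325 - 7)/6 = 53 and the supply price is 32 + 7 = 39.
Deadweight loss = ½ · (53 - 39) · (19 - 7) = ½ · 14 · 12 = 84.

84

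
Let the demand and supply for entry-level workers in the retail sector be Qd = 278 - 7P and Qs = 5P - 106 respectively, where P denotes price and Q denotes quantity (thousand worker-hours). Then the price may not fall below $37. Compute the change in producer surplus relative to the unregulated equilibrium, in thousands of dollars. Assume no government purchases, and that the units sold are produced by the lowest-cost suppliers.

-27.5

Setting quantity demanded equal to quantity supplied, 278 - 7P = 5P - 106, gives P* = 32 and Q* = 54.
Because the floor (37) lies above the market-clearing price, it is binding.
At P = 37: Qd = 278 - 7·37 = 19 and Qs = 5·37 - 106 = 79.
Producer surplus without the control is ½ · (32 - 21.2) · 54 = 291.6.
With the floor, 19 units are sold at 37. The supply price at Q = 19 is 25, so PS = ½ · [(37 - 21.2) + (37 - 25)] · 19 = 264.1.
Change in producer surplus = 264.1 - 291.6 = -27.5.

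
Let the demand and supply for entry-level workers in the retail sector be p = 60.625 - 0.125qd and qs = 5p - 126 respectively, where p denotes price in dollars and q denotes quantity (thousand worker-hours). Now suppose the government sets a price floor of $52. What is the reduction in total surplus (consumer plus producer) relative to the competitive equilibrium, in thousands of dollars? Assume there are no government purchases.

260

Rearranging demand gives qd = 485 - 8p. Setting quantity demanded equal to quantity supplied, 485 - 8p = 5p - 126, gives p* = 47 and q* = 109.
Because the floor (52) lies above the market-clearing price, it is binding.
At p = 52: qd = 485 - 8·52 = 69 and qs = 5·52 - 126 = 134.
Quantity traded falls to 69. At q = 69 the demand price is (485 - 69)/8 = 52 and the supply price is (126 + 69)/5 = 39.
Deadweight loss = ½ · (52 - 39) · (109 - 69) = ½ · 13 · 40 = 260.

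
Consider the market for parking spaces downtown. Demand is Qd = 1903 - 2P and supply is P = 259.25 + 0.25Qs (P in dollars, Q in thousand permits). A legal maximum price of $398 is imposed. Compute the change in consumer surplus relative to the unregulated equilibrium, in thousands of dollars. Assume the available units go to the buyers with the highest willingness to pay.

17204

Rearranging supply gives Qs = 4P - 1037. In a free market, 1903 - 2P = 4P - 1037 gives the equilibrium P* = 490, Q* = 923.
Since 398 < 490, the ceiling is binding.
At P = 398: Qd = 1903 - 2·398 = 1107 and Qs = 4·398 - 1037 = 555.
Consumer surplus without the control is ½ · (951.5 - 490) · 923 = 212982.25.
With the ceiling, 555 units are sold at 398 (assume they go to the highest-value buyers). The demand price at Q = 555 is 674, so CS = ½ · [(951.5 - 398) + (674 - 398)] · 555 = 230186.25.
Change in consumer surplus = 230186.25 - 212982.25 = 17204.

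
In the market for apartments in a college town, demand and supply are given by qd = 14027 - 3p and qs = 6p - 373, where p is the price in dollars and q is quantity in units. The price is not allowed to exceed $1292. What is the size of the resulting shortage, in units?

2772

Equilibrium: 14027 - 3p = 6p - 373, so 14400 = 9p and p* = 1600, q* = 9227.
Since 1292 < 1600, the ceiling is binding.
At p = 1292: qd = 14027 - 3·1292 = 10151 and qs = 6·1292 - 373 = 7379.
Shortage = qd - qs = 10151 - 7379 = 2772.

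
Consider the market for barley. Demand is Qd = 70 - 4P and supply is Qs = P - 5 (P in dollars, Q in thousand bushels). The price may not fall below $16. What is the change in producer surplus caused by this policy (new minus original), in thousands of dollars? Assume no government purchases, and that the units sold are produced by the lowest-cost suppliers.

-2

Equilibrium: 70 - 4P = P - 5, so 75 = 5P and P* = 15, Q* = 10.
Since 16 > 15, the floor is binding.
At P = 16: Qd = 70 - 4·16 = 6 and Qs = 16 - 5 = 11.
Producer surplus without the control is ½ · (15 - 5) · 10 = 50.
With the floor, 6 units are sold at 16. The supply price at Q = 6 is 11, so PS = ½ · [(16 - 5) + (16 - 11)] · 6 = 48.
Change in producer surplus = 48 - 50 = -2.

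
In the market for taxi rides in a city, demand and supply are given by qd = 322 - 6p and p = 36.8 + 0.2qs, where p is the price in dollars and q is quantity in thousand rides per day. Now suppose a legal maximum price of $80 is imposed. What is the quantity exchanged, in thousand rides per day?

Rearranging supply gives qs = 5p - 184. Setting quantity demanded equal to quantity supplied, 322 - 6p = 5p - 184, gives p* = 46 and q* = 46.
The ceiling of 80 is above the equilibrium price 46, so it is not binding; the market clears at p* = 46, q* = 46.

46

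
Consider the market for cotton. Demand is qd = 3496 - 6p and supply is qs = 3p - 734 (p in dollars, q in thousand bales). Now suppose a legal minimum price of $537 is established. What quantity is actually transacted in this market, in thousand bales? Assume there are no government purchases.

Setting quantity demanded equal to quantity supplied, 3496 - 6p = 3p - 734, gives p* = 470 and q* = 676.
The floor of 537 is above the equilibrium price 470, so it binds.
At p = 537: qd = 3496 - 6·537 = 274 and qs = 3·537 - 734 = 877.
The quantity actually transacted is the short side, demand: 274.

274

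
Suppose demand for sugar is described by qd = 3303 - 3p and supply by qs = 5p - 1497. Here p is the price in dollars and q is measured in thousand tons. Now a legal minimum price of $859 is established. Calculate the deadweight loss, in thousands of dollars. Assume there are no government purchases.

Equilibrium: 3303 - 3p = 5p - 1497, so 4800 = 8p and p* = 600, q* = 1503.
Since 859 > 600, the floor is binding.
At p = 859: qd = 3303 - 3·859 = 726 and qs = 5·859 - 1497 = 2798.
Quantity traded falls to 726. At q = 726 the demand price is (3303 - 726)/3 = 859 and the supply price is (1497 + 726)/5 = 444.6.
Deadweight loss = ½ · (859 - 444.6) · (1503 - 726) = ½ · 414.4 · 777 = 160994.4.

160994.4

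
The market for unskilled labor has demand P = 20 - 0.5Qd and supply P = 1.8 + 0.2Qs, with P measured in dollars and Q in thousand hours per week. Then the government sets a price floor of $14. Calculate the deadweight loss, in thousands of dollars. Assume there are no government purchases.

68.6

Rearranging demand gives Qd = 40 - 2P; rearranging supply gives Qs = 5P - 9. Setting quantity demanded equal to quantity supplied, 40 - 2P = 5P - 9, gives P* = 7 and Q* = 26.
The floor of 14 is above the equilibrium price 7, so it binds.
At P = 14: Qd = 40 - 2·14 = 12 and Qs = 5·14 - 9 = 61.
Quantity traded falls to 12. At Q = 12 the demand price is (40 - 12)/2 = 14 and the supply price is (9 + 12)/5 = 4.2.
Deadweight loss = ½ · (14 - 4.2) · (26 - 12) = ½ · 9.8 · 14 = 68.6.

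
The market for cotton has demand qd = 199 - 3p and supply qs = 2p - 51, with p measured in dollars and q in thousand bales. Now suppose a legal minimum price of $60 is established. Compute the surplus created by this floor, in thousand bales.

50

Setting quantity demanded equal to quantity supplied, 199 - 3p = 2p - 51, gives p* = 50 and q* = 49.
The floor of 60 is above the equilibrium price 50, so it binds.
At p = 60: qd = 199 - 3·60 = 19 and qs = 2·60 - 51 = 69.
Surplus = qs - qd = 69 - 19 = 50.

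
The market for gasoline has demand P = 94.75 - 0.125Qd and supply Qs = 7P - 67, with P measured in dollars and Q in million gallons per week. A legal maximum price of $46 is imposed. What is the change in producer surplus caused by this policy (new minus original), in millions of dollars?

Rearranging demand gives Qd = 758 - 8P. Equilibrium: 758 - 8P = 7P - 67, so 825 = 15P and P* = 55, Q* = 318.
Because the ceiling (46) lies below the market-clearing price, it is binding.
At P = 46: Qd = 758 - 8·46 = 390 and Qs = 7·46 - 67 = 255.
Producer surplus without the control is ½ · (55 - 67/7) · 318 = 50562/7.
With the ceiling, producers sell 255 units at 46, so PS = ½ · (46 - 67/7) · 255 = 65025/14.
Change in producer surplus = 65025/14 - 50562/7 = -2578.5.

-2578.5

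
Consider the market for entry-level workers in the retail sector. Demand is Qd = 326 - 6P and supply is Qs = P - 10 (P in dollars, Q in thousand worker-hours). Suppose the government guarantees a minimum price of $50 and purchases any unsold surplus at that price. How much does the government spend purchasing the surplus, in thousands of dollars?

In a free market, 326 - 6P = P - 10 gives the equilibrium P* = 48, Q* = 38.
Since 50 > 48, the floor is binding.
At P = 50: Qd = 326 - 6·50 = 26 and Qs = 50 - 10 = 40.
Surplus = Qs - Qd = 14.
Government expenditure = surplus × support price = 14 × 50 = 700.

700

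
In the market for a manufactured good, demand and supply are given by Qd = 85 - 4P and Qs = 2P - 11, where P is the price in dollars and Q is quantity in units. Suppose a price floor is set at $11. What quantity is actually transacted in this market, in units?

21

Equilibrium: 85 - 4P = 2P - 11, so 96 = 6P and P* = 16, Q* = 21.
Since 11 is below P* = 16, the floor does not bind and the free-market outcome prevails.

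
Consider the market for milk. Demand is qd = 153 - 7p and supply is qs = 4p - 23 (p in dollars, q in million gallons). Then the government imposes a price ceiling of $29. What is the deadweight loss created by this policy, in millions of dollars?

0

In a free market, 153 - 7p = 4p - 23 gives the equilibrium p* = 16, q* = 41.
The ceiling of 29 is above the equilibrium price 16, so it is not binding; the market clears at p* = 16, q* = 41.
Since the control does not bind, no trades are prevented and deadweight loss is zero.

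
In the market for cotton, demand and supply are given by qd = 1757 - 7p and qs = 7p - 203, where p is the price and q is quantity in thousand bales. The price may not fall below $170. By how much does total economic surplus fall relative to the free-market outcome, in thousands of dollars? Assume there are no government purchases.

6300

Equilibrium: 1757 - 7p = 7p - 203, so 1960 = 14p and p* = 140, q* = 777.
Since 170 > 140, the floor is binding.
At p = 170: qd = 1757 - 7·170 = 567 and qs = 7·170 - 203 = 987.
Quantity traded falls to 567. At q = 567 the demand price is (1757 - 567)/7 = 170 and the supply price is (203 + 567)/7 = 110.
Deadweight loss = ½ · (170 - 110) · (777 - 567) = ½ · 60 · 210 = 6300.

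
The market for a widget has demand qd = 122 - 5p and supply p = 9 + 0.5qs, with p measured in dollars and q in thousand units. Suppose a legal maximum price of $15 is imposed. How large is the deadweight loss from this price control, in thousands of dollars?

35

Rearranging supply gives qs = 2p - 18. Equilibrium: 122 - 5p = 2p - 18, so 140 = 7p and p* = 20, q* = 22.
Because the ceiling (15) lies below the market-clearing price, it is binding.
At p = 15: qd = 122 - 5·15 = 47 and qs = 2·15 - 18 = 12.
Quantity traded falls to 12. At q = 12 the demand price is (122 - 12)/5 = 22 and the supply price is (18 + 12)/2 = 15.
Deadweight loss = ½ · (22 - 15) · (22 - 12) = ½ · 7 · 10 = 35.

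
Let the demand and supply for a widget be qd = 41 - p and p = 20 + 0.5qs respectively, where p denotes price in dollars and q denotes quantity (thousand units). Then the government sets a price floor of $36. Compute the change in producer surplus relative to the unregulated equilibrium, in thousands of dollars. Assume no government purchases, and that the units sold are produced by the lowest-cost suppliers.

24.75

Rearranging supply gives qs = 2p - 40. In a free market, 41 - p = 2p - 40 gives the equilibrium p* = 27, q* = 14.
Because the floor (36) lies above the market-clearing price, it is binding.
At p = 36: qd = 41 - 36 = 5 and qs = 2·36 - 40 = 32.
Producer surplus without the control is ½ · (27 - 20) · 14 = 49.
With the floor, 5 units are sold at 36. The supply price at q = 5 is 22.5, so PS = ½ · [(36 - 20) + (36 - 22.5)] · 5 = 73.75.
Change in producer surplus = 73.75 - 49 = 24.75.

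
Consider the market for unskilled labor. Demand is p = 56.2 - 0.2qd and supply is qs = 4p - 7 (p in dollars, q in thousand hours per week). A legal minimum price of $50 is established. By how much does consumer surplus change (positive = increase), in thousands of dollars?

-1368

Rearranging demand gives qd = 281 - 5p. Equilibrium: 281 - 5p = 4p - 7, so 288 = 9p and p* = 32, q* = 121.
The floor of 50 is above the equilibrium price 32, so it binds.
At p = 50: qd = 281 - 5·50 = 31 and qs = 4·50 - 7 = 193.
Consumer surplus without the control is ½ · (56.2 - 32) · 121 = 1464.1.
With the floor, consumers buy 31 units at 50, so CS = ½ · (56.2 - 50) · 31 = 96.1.
Change in consumer surplus = 96.1 - 1464.1 = -1368.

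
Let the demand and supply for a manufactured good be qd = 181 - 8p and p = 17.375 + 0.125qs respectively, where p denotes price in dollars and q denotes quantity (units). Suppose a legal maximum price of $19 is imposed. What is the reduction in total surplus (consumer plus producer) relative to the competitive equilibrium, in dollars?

Rearranging supply gives qs = 8p - 139. In a free market, 181 - 8p = 8p - 139 gives the equilibrium p* = 20, q* = 21.
The ceiling of 19 is below the equilibrium price 20, so it binds.
At p = 19: qd = 181 - 8·19 = 29 and qs = 8·19 - 139 = 13.
Quantity traded falls to 13. At q = 13 the demand price is (181 - 13)/8 = 21 and the supply price is (139 + 13)/8 = 19.
Deadweight loss = ½ · (21 - 19) · (21 - 13) = ½ · 2 · 8 = 8.

8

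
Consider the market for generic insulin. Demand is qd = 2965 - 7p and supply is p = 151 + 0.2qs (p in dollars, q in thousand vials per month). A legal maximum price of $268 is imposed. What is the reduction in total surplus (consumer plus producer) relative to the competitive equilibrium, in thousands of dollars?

Rearranging supply gives qs = 5p - 755. Equilibrium: 2965 - 7p = 5p - 755, so 3720 = 12p and p* = 310, q* = 795.
The ceiling of 268 is below the equilibrium price 310, so it binds.
At p = 268: qd = 2965 - 7·268 = 1089 and qs = 5·268 - 755 = 585.
Quantity traded falls to 585. At q = 585 the demand price is (2965 - 585)/7 = 340 and the supply price is (755 + 585)/5 = 268.
Deadweight loss = ½ · (340 - 268) · (795 - 585) = ½ · 72 · 210 = 7560.

7560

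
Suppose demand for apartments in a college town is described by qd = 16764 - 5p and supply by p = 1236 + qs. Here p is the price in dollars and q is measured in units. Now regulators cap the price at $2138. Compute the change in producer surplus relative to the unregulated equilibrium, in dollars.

-1149046

Rearranging supply gives qs = p - 1236. In a free market, 16764 - 5p = p - 1236 gives the equilibrium p* = 3000, q* = 1764.
Because the ceiling (2138) lies below the market-clearing price, it is binding.
At p = 2138: qd = 16764 - 5·2138 = 6074 and qs = 2138 - 1236 = 902.
Producer surplus without the control is ½ · (3000 - 1236) · 1764 = 1555848.
With the ceiling, producers sell 902 units at 2138, so PS = ½ · (2138 - 1236) · 902 = 406802.
Change in producer surplus = 406802 - 1555848 = -1149046.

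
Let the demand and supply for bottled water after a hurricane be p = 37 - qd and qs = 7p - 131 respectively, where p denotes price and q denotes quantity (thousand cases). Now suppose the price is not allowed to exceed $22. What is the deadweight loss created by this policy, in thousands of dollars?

0

Rearranging demand gives qd = 37 - p. In a free market, 37 - p = 7p - 131 gives the equilibrium p* = 21, q* = 16.
The ceiling of 22 is above the equilibrium price 21, so it is not binding; the market clears at p* = 21, q* = 16.
Since the control does not bind, no trades are prevented and deadweight loss is zero.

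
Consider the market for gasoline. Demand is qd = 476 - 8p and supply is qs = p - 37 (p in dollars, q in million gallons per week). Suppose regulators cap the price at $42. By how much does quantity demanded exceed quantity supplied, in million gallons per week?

Setting quantity demanded equal to quantity supplied, 476 - 8p = p - 37, gives p* = 57 and q* = 20.
Because the ceiling (42) lies below the market-clearing price, it is binding.
At p = 42: qd = 476 - 8·42 = 140 and qs = 42 - 37 = 5.
Shortage = qd - qs = 140 - 5 = 135.

135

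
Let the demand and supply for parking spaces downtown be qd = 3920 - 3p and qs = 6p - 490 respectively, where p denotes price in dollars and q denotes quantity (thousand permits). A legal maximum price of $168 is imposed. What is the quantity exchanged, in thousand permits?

518

In a free market, 3920 - 3p = 6p - 490 gives the equilibrium p* = 490, q* = 2450.
Because the ceiling (168) lies below the market-clearing price, it is binding.
At p = 168: qd = 3920 - 3·168 = 3416 and qs = 6·168 - 490 = 518.
The quantity actually transacted is the short side, supply: 518.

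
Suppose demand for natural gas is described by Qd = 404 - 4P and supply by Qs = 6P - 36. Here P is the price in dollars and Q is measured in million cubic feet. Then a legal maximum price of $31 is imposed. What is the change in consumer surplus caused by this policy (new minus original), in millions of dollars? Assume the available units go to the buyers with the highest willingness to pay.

Setting quantity demanded equal to quantity supplied, 404 - 4P = 6P - 36, gives P* = 44 and Q* = 228.
Since 31 < 44, the ceiling is binding.
At P = 31: Qd = 404 - 4·31 = 280 and Qs = 6·31 - 36 = 150.
Consumer surplus without the control is ½ · (101 - 44) · 228 = 6498.
With the ceiling, 150 units are sold at 31 (assume they go to the highest-value buyers). The demand price at Q = 150 is 63.5, so CS = ½ · [(101 - 31) + (63.5 - 31)] · 150 = 7687.5.
Change in consumer surplus = 7687.5 - 6498 = 1189.5.

1189.5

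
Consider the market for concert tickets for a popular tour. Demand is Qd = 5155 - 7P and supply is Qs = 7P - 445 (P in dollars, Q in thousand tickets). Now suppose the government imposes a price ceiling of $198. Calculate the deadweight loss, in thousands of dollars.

285628

In a free market, 5155 - 7P = 7P - 445 gives the equilibrium P* = 400, Q* = 2355.
Since 198 < 400, the ceiling is binding.
At P = 198: Qd = 5155 - 7·198 = 3769 and Qs = 7·198 - 445 = 941.
Quantity traded falls to 941. At Q = 941 the demand price is (5155 - 941)/7 = 602 and the supply price is (445 + 941)/7 = 198.
Deadweight loss = ½ · (602 - 198) · (2355 - 941) = ½ · 404 · 1414 = 285628.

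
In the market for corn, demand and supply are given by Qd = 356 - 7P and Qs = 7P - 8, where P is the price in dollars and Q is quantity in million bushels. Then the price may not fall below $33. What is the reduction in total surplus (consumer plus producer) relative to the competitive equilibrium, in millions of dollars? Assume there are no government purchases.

Equilibrium: 356 - 7P = 7P - 8, so 364 = 14P and P* = 26, Q* = 174.
The floor of 33 is above the equilibrium price 26, so it binds.
At P = 33: Qd = 356 - 7·33 = 125 and Qs = 7·33 - 8 = 223.
Quantity traded falls to 125. At Q = 125 the demand price is (356 - 125)/7 = 33 and the supply price is (8 + 125)/7 = 19.
Deadweight loss = ½ · (33 - 19) · (174 - 125) = ½ · 14 · 49 = 343.

343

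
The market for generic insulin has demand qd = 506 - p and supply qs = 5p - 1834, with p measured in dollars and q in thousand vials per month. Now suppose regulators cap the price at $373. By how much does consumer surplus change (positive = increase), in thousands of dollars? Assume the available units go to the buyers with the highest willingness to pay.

Without the control the market clears where 506 - p = 5p - 1834, i.e. p* = 390 and q* = 116.
Because the ceiling (373) lies below the market-clearing price, it is binding.
At p = 373: qd = 506 - 373 = 133 and qs = 5·373 - 1834 = 31.
Consumer surplus without the control is ½ · (506 - 390) · 116 = 6728.
With the ceiling, 31 units are sold at 373 (assume they go to the highest-value buyers). The demand price at q = 31 is 475, so CS = ½ · [(506 - 373) + (475 - 373)] · 31 = 3642.5.
Change in consumer surplus = 3642.5 - 6728 = -3085.5.

-3085.5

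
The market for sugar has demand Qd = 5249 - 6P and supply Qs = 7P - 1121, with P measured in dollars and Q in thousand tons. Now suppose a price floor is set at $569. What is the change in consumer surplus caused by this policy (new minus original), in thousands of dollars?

Setting quantity demanded equal to quantity supplied, 5249 - 6P = 7P - 1121, gives P* = 490 and Q* = 2309.
Since 569 > 490, the floor is binding.
At P = 569: Qd = 5249 - 6·569 = 1835 and Qs = 7·569 - 1121 = 2862.
Consumer surplus without the control is ½ · (5249/6 - 490) · 2309 = 5331481/12.
With the floor, consumers buy 1835 units at 569, so CS = ½ · (5249/6 - 569) · 1835 = 3367225/12.
Change in consumer surplus = 3367225/12 - 5331481/12 = -163688.

-163688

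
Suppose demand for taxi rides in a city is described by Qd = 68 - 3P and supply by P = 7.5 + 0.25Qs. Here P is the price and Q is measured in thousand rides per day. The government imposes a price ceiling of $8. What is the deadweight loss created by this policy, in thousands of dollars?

Rearranging supply gives Qs = 4P - 30. Setting quantity demanded equal to quantity supplied, 68 - 3P = 4P - 30, gives P* = 14 and Q* = 26.
The ceiling of 8 is below the equilibrium price 14, so it binds.
At P = 8: Qd = 68 - 3·8 = 44 and Qs = 4·8 - 30 = 2.
Quantity traded falls to 2. At Q = 2 the demand price is (68 - 2)/3 = 22 and the supply price is (30 + 2)/4 = 8.
Deadweight loss = ½ · (22 - 8) · (26 - 2) = ½ · 14 · 24 = 168.

168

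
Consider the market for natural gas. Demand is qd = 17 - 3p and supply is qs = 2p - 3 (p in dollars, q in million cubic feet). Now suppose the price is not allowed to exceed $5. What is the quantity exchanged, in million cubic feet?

Equilibrium: 17 - 3p = 2p - 3, so 20 = 5p and p* = 4, q* = 5.
The ceiling of 5 is above the equilibrium price 4, so it is not binding; the market clears at p* = 4, q* = 5.

5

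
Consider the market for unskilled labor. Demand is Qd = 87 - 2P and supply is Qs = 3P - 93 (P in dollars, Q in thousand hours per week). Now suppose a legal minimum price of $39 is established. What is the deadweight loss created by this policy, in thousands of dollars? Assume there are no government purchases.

Setting quantity demanded equal to quantity supplied, 87 - 2P = 3P - 93, gives P* = 36 and Q* = 15.
The floor of 39 is above the equilibrium price 36, so it binds.
At P = 39: Qd = 87 - 2·39 = 9 and Qs = 3·39 - 93 = 24.
Quantity traded falls to 9. At Q = 9 the demand price is (87 - 9)/2 = 39 and the supply price is (93 + 9)/3 = 34.
Deadweight loss = ½ · (39 - 34) · (15 - 9) = ½ · 5 · 6 = 15.

15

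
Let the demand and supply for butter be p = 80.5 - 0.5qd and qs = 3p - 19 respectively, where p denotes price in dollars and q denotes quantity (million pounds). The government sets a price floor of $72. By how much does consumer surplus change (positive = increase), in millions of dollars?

Rearranging demand gives qd = 161 - 2p. Without the control the market clears where 161 - 2p = 3p - 19, i.e. p* = 36 and q* = 89.
Since 72 > 36, the floor is binding.
At p = 72: qd = 161 - 2·72 = 17 and qs = 3·72 - 19 = 197.
Consumer surplus without the control is ½ · (80.5 - 36) · 89 = 1980.25.
With the floor, consumers buy 17 units at 72, so CS = ½ · (80.5 - 72) · 17 = 72.25.
Change in consumer surplus = 72.25 - 1980.25 = -1908.

-1908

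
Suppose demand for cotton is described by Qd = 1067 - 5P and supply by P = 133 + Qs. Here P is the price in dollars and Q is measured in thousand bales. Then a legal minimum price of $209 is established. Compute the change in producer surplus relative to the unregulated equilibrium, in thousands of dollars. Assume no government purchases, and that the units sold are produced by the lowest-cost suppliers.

Rearranging supply gives Qs = P - 133. Without the control the market clears where 1067 - 5P = P - 133, i.e. P* = 200 and Q* = 67.
The floor of 209 is above the equilibrium price 200, so it binds.
At P = 209: Qd = 1067 - 5·209 = 22 and Qs = 209 - 133 = 76.
Producer surplus without the control is ½ · (200 - 133) · 67 = 2244.5.
With the floor, 22 units are sold at 209. The supply price at Q = 22 is 155, so PS = ½ · [(209 - 133) + (209 - 155)] · 22 = 1430.
Change in producer surplus = 1430 - 2244.5 = -814.5.

-814.5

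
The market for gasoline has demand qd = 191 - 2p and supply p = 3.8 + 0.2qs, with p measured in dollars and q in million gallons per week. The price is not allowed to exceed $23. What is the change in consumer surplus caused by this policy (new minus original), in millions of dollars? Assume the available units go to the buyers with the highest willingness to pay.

365.75

Rearranging supply gives qs = 5p - 19. Without the control the market clears where 191 - 2p = 5p - 19, i.e. p* = 30 and q* = 131.
Since 23 < 30, the ceiling is binding.
At p = 23: qd = 191 - 2·23 = 145 and qs = 5·23 - 19 = 96.
Consumer surplus without the control is ½ · (95.5 - 30) · 131 = 4290.25.
With the ceiling, 96 units are sold at 23 (assume they go to the highest-value buyers). The demand price at q = 96 is 47.5, so CS = ½ · [(95.5 - 23) + (47.5 - 23)] · 96 = 4656.
Change in consumer surplus = 4656 - 4290.25 = 365.75.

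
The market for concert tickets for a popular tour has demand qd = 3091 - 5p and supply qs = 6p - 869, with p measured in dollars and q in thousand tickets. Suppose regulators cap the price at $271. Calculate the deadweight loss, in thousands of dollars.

52278.6

Without the control the market clears where 3091 - 5p = 6p - 869, i.e. p* = 360 and q* = 1291.
The ceiling of 271 is below the equilibrium price 360, so it binds.
At p = 271: qd = 3091 - 5·271 = 1736 and qs = 6·271 - 869 = 757.
Quantity traded falls to 757. At q = 757 the demand price is (3091 - 757)/5 = 466.8 and the supply price is (869 + 757)/6 = 271.
Deadweight loss = ½ · (466.8 - 271) · (1291 - 757) = ½ · 195.8 · 534 = 52278.6.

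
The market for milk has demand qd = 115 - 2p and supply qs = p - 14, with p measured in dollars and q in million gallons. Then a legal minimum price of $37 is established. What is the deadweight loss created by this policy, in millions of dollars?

0

Setting quantity demanded equal to quantity supplied, 115 - 2p = p - 14, gives p* = 43 and q* = 29.
Since 37 is below p* = 43, the floor does not bind and the free-market outcome prevails.
Since the control does not bind, no trades are prevented and deadweight loss is zero.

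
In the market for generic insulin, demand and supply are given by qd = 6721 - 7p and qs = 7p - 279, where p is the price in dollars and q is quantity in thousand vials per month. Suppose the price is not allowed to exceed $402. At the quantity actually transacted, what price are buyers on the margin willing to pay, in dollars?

In a free market, 6721 - 7p = 7p - 279 gives the equilibrium p* = 500, q* = 3221.
Because the ceiling (402) lies below the market-clearing price, it is binding.
At p = 402: qd = 6721 - 7·402 = 3907 and qs = 7·402 - 279 = 2535.
Only 2535 units reach the market. On the demand curve, the marginal buyer's willingness to pay at q = 2535 is (6721 - 2535)/7 = 598.

598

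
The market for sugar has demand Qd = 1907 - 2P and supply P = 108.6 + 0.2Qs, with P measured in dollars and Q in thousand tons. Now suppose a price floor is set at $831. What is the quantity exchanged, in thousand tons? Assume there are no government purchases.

245

Rearranging supply gives Qs = 5P - 543. In a free market, 1907 - 2P = 5P - 543 gives the equilibrium P* = 350, Q* = 1207.
Since 831 > 350, the floor is binding.
At P = 831: Qd = 1907 - 2·831 = 245 and Qs = 5·831 - 543 = 3612.
The quantity actually transacted is the short side, demand: 245.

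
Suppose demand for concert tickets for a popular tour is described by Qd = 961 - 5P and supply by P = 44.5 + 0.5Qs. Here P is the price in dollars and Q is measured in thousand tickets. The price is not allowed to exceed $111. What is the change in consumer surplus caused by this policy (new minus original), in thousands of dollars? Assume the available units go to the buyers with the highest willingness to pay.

4578.6

Rearranging supply gives Qs = 2P - 89. Setting quantity demanded equal to quantity supplied, 961 - 5P = 2P - 89, gives P* = 150 and Q* = 211.
The ceiling of 111 is below the equilibrium price 150, so it binds.
At P = 111: Qd = 961 - 5·111 = 406 and Qs = 2·111 - 89 = 133.
Consumer surplus without the control is ½ · (192.2 - 150) · 211 = 4452.1.
With the ceiling, 133 units are sold at 111 (assume they go to the highest-value buyers). The demand price at Q = 133 is 165.6, so CS = ½ · [(192.2 - 111) + (165.6 - 111)] · 133 = 9030.7.
Change in consumer surplus = 9030.7 - 4452.1 = 4578.6.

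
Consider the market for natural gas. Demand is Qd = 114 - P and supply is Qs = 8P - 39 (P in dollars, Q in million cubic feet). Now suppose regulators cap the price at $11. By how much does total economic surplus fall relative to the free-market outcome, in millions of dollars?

Setting quantity demanded equal to quantity supplied, 114 - P = 8P - 39, gives P* = 17 and Q* = 97.
Because the ceiling (11) lies below the market-clearing price, it is binding.
At P = 11: Qd = 114 - 11 = 103 and Qs = 8·11 - 39 = 49.
Quantity traded falls to 49. At Q = 49 the demand price is 114 - 49 = 65 and the supply price is (39 + 49)/8 = 11.
Deadweight loss = ½ · (65 - 11) · (97 - 49) = ½ · 54 · 48 = 1296.

1296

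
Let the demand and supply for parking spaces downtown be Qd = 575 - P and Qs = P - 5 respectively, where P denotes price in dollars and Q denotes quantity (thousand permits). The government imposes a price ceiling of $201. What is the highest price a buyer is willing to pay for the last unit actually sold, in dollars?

Setting quantity demanded equal to quantity supplied, 575 - P = P - 5, gives P* = 290 and Q* = 285.
Since 201 < 290, the ceiling is binding.
At P = 201: Qd = 575 - 201 = 374 and Qs = 201 - 5 = 196.
Only 196 units reach the market. On the demand curve, the marginal buyer's willingness to pay at Q = 196 is (575 - 196) = 379.

379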